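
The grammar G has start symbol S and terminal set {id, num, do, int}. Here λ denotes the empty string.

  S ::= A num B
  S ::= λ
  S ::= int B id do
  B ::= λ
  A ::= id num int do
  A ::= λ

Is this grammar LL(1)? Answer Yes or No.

Yes

FIRST(S) = {λ, id, int, num}
FIRST(B) = {λ}
FIRST(A) = {λ, id}
FOLLOW(S) = {$}
FOLLOW(B) = {$, id}
FOLLOW(A) = {num}
Each cell of M receives at most one production.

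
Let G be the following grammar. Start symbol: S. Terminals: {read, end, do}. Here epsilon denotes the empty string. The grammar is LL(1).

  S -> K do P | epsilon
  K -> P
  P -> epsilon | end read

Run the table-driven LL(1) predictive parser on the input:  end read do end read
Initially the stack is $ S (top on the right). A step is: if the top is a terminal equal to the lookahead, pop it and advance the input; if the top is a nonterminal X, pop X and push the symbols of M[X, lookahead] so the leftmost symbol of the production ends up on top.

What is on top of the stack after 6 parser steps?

     Stack            Input                   Action
  1  $ S              end read do end read $  expand S -> K do P
  2  $ P do K         end read do end read $  expand K -> P
  3  $ P do P         end read do end read $  expand P -> end read
  4  $ P do read end  end read do end read $  match end
  5  $ P do read      read do end read $      match read
  6  $ P do           do end read $           match do
Stack after step 6: $ P (top = P).

P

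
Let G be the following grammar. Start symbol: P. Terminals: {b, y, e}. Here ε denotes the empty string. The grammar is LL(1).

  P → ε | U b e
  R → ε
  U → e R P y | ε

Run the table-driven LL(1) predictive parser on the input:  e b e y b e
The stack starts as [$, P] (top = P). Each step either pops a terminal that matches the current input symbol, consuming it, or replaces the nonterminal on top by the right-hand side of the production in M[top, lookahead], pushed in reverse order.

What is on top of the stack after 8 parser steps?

step 1: stack=$ P  input=e b e y b e $  — expand P → U b e
step 2: stack=$ e b U  input=e b e y b e $  — expand U → e R P y
step 3: stack=$ e b y P R e  input=e b e y b e $  — match e
step 4: stack=$ e b y P R  input=b e y b e $  — expand R → ε
step 5: stack=$ e b y P  input=b e y b e $  — expand P → U b e
step 6: stack=$ e b y e b U  input=b e y b e $  — expand U → ε
step 7: stack=$ e b y e b  input=b e y b e $  — match b
step 8: stack=$ e b y e  input=e y b e $  — match e
Stack after step 8: $ e b y (top = y).

y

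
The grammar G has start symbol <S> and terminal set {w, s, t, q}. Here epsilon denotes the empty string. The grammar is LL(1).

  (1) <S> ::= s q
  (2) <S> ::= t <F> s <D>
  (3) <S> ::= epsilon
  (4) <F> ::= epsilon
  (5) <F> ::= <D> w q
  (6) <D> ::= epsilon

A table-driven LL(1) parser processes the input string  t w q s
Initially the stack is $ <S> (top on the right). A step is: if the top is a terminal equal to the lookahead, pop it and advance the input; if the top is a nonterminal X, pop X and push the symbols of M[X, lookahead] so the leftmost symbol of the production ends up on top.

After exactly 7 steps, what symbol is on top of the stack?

step 1: stack=$ <S>  input=t w q s $  — expand <S> ::= t <F> s <D>
step 2: stack=$ <D> s <F> t  input=t w q s $  — match t
step 3: stack=$ <D> s <F>  input=w q s $  — expand <F> ::= <D> w q
step 4: stack=$ <D> s q w <D>  input=w q s $  — expand <D> ::= epsilon
step 5: stack=$ <D> s q w  input=w q s $  — match w
step 6: stack=$ <D> s q  input=q s $  — match q
step 7: stack=$ <D> s  input=s $  — match s
Stack after step 7: $ <D> (top = <D>).

<D>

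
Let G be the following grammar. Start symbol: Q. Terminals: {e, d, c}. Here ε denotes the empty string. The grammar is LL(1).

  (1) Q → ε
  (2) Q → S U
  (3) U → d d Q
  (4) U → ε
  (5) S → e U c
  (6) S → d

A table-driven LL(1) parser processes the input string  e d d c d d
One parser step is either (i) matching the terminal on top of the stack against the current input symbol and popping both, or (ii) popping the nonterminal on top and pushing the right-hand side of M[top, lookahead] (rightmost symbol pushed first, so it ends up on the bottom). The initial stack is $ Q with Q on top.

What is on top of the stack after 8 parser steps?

     Stack        Input          Action
  1  $ Q          e d d c d d $  expand Q → S U
  2  $ U S        e d d c d d $  expand S → e U c
  3  $ U c U e    e d d c d d $  match e
  4  $ U c U      d d c d d $    expand U → d d Q
  5  $ U c Q d d  d d c d d $    match d
  6  $ U c Q d    d c d d $      match d
  7  $ U c Q      c d d $        expand Q → ε
  8  $ U c        c d d $        match c
Stack after step 8: $ U (top = U).

U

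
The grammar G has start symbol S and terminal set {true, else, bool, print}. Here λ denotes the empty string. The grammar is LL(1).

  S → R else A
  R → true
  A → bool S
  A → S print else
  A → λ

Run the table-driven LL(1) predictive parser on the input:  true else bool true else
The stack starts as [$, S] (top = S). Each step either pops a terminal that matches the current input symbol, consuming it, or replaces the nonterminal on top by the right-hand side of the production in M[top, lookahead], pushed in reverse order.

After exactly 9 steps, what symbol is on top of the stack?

     Stack          Input                       Action
  1  $ S            true else bool true else $  expand S → R else A
  2  $ A else R     true else bool true else $  expand R → true
  3  $ A else true  true else bool true else $  match true
  4  $ A else       else bool true else $       match else
  5  $ A            bool true else $            expand A → bool S
  6  $ S bool       bool true else $            match bool
  7  $ S            true else $                 expand S → R else A
  8  $ A else R     true else $                 expand R → true
  9  $ A else true  true else $                 match true
Stack after step 9: $ A else (top = else).

else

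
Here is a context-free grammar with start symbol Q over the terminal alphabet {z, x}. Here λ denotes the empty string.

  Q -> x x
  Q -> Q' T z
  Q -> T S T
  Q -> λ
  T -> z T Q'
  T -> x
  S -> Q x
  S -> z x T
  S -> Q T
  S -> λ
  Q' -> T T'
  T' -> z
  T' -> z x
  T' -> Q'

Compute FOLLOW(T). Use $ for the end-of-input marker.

FIRST(T): from T->z T Q' we get {z}; from T->x we get {x}. So FIRST(T) = {x, z}.
FIRST(Q'): from Q'->T T' we get {x, z}. So FIRST(Q') = {x, z}.
FIRST(Q): from Q->x x we get {x}; from Q->Q' T z we get {x, z}; from Q->T S T we get {x, z}; from Q->λ we get {λ}. So FIRST(Q) = {λ, x, z}.
FIRST(T'): from T'->z we get {z}; from T'->z x we get {z}; from T'->Q' we get {x, z}. So FIRST(T') = {x, z}.
FIRST(S): from S->Q x we get {x, z}; from S->z x T we get {z}; from S->Q T we get {x, z}; from S->λ we get {λ}. So FIRST(S) = {λ, x, z}.
FOLLOW(Q) includes $ since Q is the start symbol.
FOLLOW(Q): in S->Q x, Q is followed by x with FIRST {x}; in S->Q T, Q is followed by T with FIRST {x, z}. Thus FOLLOW(Q) = {$, x, z}.
FOLLOW(S): in Q->T S T, S is followed by T with FIRST {x, z}. Thus FOLLOW(S) = {x, z}.
FOLLOW(T): in Q->Q' T z, T is followed by z with FIRST {z}; in Q->T S T (occurrence 1), T is followed by S T with FIRST {x, z}; in Q->T S T (occurrence 2), the suffix after T is empty, so FOLLOW(T) ⊇ FOLLOW(Q) = {$, x, z}; in T->z T Q', T is followed by Q' with FIRST {x, z}; in S->z x T, the suffix after T is empty, so FOLLOW(T) ⊇ FOLLOW(S) = {x, z}; in S->Q T, the suffix after T is empty, so FOLLOW(T) ⊇ FOLLOW(S) = {x, z}; in Q'->T T', T is followed by T' with FIRST {x, z}. Thus FOLLOW(T) = {$, x, z}.
FOLLOW(Q'): in Q->Q' T z, Q' is followed by T z with FIRST {x, z}; in T->z T Q', the suffix after Q' is empty, so FOLLOW(Q') ⊇ FOLLOW(T) = {$, x, z}; in T'->Q', the suffix after Q' is empty, so FOLLOW(Q') ⊇ FOLLOW(T') = {$, x, z}. Thus FOLLOW(Q') = {$, x, z}.
FOLLOW(T'): in Q'->T T', the suffix after T' is empty, so FOLLOW(T') ⊇ FOLLOW(Q') = {$, x, z}. Thus FOLLOW(T') = {$, x, z}.

{$, x, z}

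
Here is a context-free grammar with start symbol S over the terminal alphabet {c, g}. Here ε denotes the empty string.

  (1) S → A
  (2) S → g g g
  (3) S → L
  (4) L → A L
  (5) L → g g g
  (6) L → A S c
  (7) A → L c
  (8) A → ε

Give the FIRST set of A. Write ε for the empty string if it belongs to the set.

{ε, c, g}

FIRST(S) = {ε, c, g}  (via A, L)
FIRST(L) = {c, g}  (via A L, A S c)
FIRST(A) = {ε, c, g}  (via L c)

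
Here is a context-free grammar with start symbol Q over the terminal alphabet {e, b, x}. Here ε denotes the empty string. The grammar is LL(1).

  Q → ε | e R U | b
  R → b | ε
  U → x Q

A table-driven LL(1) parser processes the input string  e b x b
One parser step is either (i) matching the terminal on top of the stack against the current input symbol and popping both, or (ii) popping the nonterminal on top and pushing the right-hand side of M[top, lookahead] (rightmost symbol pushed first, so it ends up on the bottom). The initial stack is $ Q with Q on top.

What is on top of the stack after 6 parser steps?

Q

step 1: stack=$ Q  input=e b x b $  — expand Q → e R U
step 2: stack=$ U R e  input=e b x b $  — match e
step 3: stack=$ U R  input=b x b $  — expand R → b
step 4: stack=$ U b  input=b x b $  — match b
step 5: stack=$ U  input=x b $  — expand U → x Q
step 6: stack=$ Q x  input=x b $  — match x
Stack after step 6: $ Q (top = Q).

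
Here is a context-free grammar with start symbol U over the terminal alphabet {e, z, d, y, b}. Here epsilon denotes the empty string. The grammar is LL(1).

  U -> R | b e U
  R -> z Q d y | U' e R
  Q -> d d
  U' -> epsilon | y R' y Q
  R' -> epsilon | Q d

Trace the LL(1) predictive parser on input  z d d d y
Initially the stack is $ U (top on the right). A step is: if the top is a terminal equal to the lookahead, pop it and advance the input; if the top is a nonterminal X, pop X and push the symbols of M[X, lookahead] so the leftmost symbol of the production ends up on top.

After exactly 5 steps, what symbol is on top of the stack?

d

step 1: stack=$ U  input=z d d d y $  — expand U -> R
step 2: stack=$ R  input=z d d d y $  — expand R -> z Q d y
step 3: stack=$ y d Q z  input=z d d d y $  — match z
step 4: stack=$ y d Q  input=d d d y $  — expand Q -> d d
step 5: stack=$ y d d d  input=d d d y $  — match d
Stack after step 5: $ y d d (top = d).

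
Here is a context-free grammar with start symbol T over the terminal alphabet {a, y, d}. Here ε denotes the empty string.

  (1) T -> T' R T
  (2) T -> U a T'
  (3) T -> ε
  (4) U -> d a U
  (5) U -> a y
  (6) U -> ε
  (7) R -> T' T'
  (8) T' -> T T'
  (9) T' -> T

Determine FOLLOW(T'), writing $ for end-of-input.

{$, a, d}

FIRST(U): from U->d a U we get {d}; from U->a y we get {a}; from U->ε we get {ε}. So FIRST(U) = {ε, a, d}.
FIRST(T): from T->T' R T we get {ε, a, d}; from T->U a T' we get {a, d}; from T->ε we get {ε}. So FIRST(T) = {ε, a, d}.
FIRST(T'): from T'->T T' we get {ε, a, d}; from T'->T we get {ε, a, d}. So FIRST(T') = {ε, a, d}.
FIRST(R): from R->T' T' we get {ε, a, d}. So FIRST(R) = {ε, a, d}.
FOLLOW(T) includes $ since T is the start symbol.
FOLLOW(U): in T->U a T', U is followed by a T' with FIRST {a}; in U->d a U, the suffix after U is empty (adds nothing new). Thus FOLLOW(U) = {a}.
FOLLOW(T): in T->T' R T, the suffix after T is empty (adds nothing new); in T'->T T', T is followed by T' with FIRST {ε, a, d}; in T'->T T', the suffix after T is nullable, so FOLLOW(T) ⊇ FOLLOW(T') = {$, a, d}; in T'->T, the suffix after T is empty, so FOLLOW(T) ⊇ FOLLOW(T') = {$, a, d}. Thus FOLLOW(T) = {$, a, d}.
FOLLOW(R): in T->T' R T, R is followed by T with FIRST {ε, a, d}; in T->T' R T, the suffix after R is nullable, so FOLLOW(R) ⊇ FOLLOW(T) = {$, a, d}. Thus FOLLOW(R) = {$, a, d}.
FOLLOW(T'): in T->T' R T, T' is followed by R T with FIRST {ε, a, d}; in T->T' R T, the suffix after T' is nullable, so FOLLOW(T') ⊇ FOLLOW(T) = {$, a, d}; in T->U a T', the suffix after T' is empty, so FOLLOW(T') ⊇ FOLLOW(T) = {$, a, d}; in R->T' T' (occurrence 1), T' is followed by T' with FIRST {ε, a, d}; in R->T' T' (occurrence 1), the suffix after T' is nullable, so FOLLOW(T') ⊇ FOLLOW(R) = {$, a, d}; in R->T' T' (occurrence 2), the suffix after T' is empty, so FOLLOW(T') ⊇ FOLLOW(R) = {$, a, d}; in T'->T T', the suffix after T' is empty (adds nothing new). Thus FOLLOW(T') = {$, a, d}.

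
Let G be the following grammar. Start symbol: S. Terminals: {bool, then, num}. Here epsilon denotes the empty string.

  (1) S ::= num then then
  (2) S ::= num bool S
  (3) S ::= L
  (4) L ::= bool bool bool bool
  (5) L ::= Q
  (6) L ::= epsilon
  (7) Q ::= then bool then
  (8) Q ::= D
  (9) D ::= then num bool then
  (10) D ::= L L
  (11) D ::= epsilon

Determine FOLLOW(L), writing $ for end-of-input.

{$, bool, then}

FIRST(S): from S::=num then then we get {num}; from S::=num bool S we get {num}; from S::=L we get {epsilon, bool, then}. So FIRST(S) = {epsilon, bool, num, then}.
FIRST(L): from L::=bool bool bool bool we get {bool}; from L::=Q we get {epsilon, bool, then}; from L::=epsilon we get {epsilon}. So FIRST(L) = {epsilon, bool, then}.
FIRST(D): from D::=then num bool then we get {then}; from D::=L L we get {epsilon, bool, then}; from D::=epsilon we get {epsilon}. So FIRST(D) = {epsilon, bool, then}.
FIRST(Q): from Q::=then bool then we get {then}; from Q::=D we get {epsilon, bool, then}. So FIRST(Q) = {epsilon, bool, then}.
FOLLOW(S) includes $ since S is the start symbol.
FOLLOW(S): in S::=num bool S, the suffix after S is empty (adds nothing new). Thus FOLLOW(S) = {$}.
FOLLOW(L): in S::=L, the suffix after L is empty, so FOLLOW(L) ⊇ FOLLOW(S) = {$}; in D::=L L (occurrence 1), L is followed by L with FIRST {epsilon, bool, then}; in D::=L L (occurrence 1), the suffix after L is nullable, so FOLLOW(L) ⊇ FOLLOW(D) = {$, bool, then}; in D::=L L (occurrence 2), the suffix after L is empty, so FOLLOW(L) ⊇ FOLLOW(D) = {$, bool, then}. Thus FOLLOW(L) = {$, bool, then}.
FOLLOW(Q): in L::=Q, the suffix after Q is empty, so FOLLOW(Q) ⊇ FOLLOW(L) = {$, bool, then}. Thus FOLLOW(Q) = {$, bool, then}.
FOLLOW(D): in Q::=D, the suffix after D is empty, so FOLLOW(D) ⊇ FOLLOW(Q) = {$, bool, then}. Thus FOLLOW(D) = {$, bool, then}.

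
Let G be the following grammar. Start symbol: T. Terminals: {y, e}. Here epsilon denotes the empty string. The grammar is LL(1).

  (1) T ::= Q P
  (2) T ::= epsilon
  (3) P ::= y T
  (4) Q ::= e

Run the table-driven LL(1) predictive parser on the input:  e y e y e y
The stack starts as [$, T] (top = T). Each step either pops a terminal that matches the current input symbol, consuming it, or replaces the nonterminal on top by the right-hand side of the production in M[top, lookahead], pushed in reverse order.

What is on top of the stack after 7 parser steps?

e

     Stack  Input          Action
  1  $ T    e y e y e y $  expand T ::= Q P
  2  $ P Q  e y e y e y $  expand Q ::= e
  3  $ P e  e y e y e y $  match e
  4  $ P    y e y e y $    expand P ::= y T
  5  $ T y  y e y e y $    match y
  6  $ T    e y e y $      expand T ::= Q P
  7  $ P Q  e y e y $      expand Q ::= e
Stack after step 7: $ P e (top = e).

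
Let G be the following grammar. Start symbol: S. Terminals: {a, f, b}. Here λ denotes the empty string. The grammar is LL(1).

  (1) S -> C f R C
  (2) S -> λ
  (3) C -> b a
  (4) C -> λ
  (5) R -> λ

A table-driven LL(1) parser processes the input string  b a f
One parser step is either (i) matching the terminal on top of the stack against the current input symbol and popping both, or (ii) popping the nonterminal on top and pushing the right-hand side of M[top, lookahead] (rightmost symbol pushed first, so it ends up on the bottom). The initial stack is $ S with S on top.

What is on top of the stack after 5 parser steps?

R

step 1: stack=$ S  input=b a f $  — expand S -> C f R C
step 2: stack=$ C R f C  input=b a f $  — expand C -> b a
step 3: stack=$ C R f a b  input=b a f $  — match b
step 4: stack=$ C R f a  input=a f $  — match a
step 5: stack=$ C R f  input=f $  — match f
Stack after step 5: $ C R (top = R).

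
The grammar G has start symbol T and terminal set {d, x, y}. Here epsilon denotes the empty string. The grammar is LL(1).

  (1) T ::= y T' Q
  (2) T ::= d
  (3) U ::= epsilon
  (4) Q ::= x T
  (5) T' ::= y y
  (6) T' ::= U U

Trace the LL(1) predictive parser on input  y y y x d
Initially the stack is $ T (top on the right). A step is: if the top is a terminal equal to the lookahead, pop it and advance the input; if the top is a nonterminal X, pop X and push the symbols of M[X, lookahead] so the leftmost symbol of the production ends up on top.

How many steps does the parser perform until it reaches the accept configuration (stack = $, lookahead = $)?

9

step 1: stack=$ T  input=y y y x d $  — expand T ::= y T' Q
step 2: stack=$ Q T' y  input=y y y x d $  — match y
step 3: stack=$ Q T'  input=y y x d $  — expand T' ::= y y
step 4: stack=$ Q y y  input=y y x d $  — match y
step 5: stack=$ Q y  input=y x d $  — match y
step 6: stack=$ Q  input=x d $  — expand Q ::= x T
step 7: stack=$ T x  input=x d $  — match x
step 8: stack=$ T  input=d $  — expand T ::= d
step 9: stack=$ d  input=d $  — match d
Accept reached after 9 steps.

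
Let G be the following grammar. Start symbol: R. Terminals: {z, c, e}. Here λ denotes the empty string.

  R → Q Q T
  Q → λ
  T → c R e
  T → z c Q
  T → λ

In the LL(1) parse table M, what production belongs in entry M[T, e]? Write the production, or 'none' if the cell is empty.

T → λ

FIRST(Q) = {λ}
FIRST(T) = {λ, c, z}
FIRST(R) = {λ, c, z}  (via Q Q T)
FOLLOW(R) includes $ since R is the start symbol.
FOLLOW(R): in T→c R e, R is followed by e with FIRST {e}. Thus FOLLOW(R) = {$, e}.
FOLLOW(T): in R→Q Q T, the suffix after T is empty, so FOLLOW(T) ⊇ FOLLOW(R) = {$, e}. Thus FOLLOW(T) = {$, e}.
For T → c R e: FIRST(c R e) = {c}, so it goes in M[T, t] for t ∈ {c}.
For T → z c Q: FIRST(z c Q) = {z}, so it goes in M[T, t] for t ∈ {z}.
For T → λ: FIRST(λ) = {λ}, so it goes in M[T, t] for t ∈ {}; since λ ∈ FIRST, also for every t ∈ FOLLOW(T) = {$, e}.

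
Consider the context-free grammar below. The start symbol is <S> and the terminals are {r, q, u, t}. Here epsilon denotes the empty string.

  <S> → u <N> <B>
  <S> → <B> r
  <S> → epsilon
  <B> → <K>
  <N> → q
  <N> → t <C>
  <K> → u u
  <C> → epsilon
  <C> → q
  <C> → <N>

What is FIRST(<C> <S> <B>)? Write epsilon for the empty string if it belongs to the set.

{q, t, u}

FIRST(<N>) = {q, t}
FIRST(<K>) = {u}
FIRST(<B>) = {u}  (via <K>)
FIRST(<C>) = {epsilon, q, t}  (via <N>)
FIRST(<S>) = {epsilon, u}  (via <B> r)
FIRST(<C> <S> <B>): take FIRST of each symbol in turn, carrying on past any symbol whose FIRST contains epsilon; result {q, t, u}.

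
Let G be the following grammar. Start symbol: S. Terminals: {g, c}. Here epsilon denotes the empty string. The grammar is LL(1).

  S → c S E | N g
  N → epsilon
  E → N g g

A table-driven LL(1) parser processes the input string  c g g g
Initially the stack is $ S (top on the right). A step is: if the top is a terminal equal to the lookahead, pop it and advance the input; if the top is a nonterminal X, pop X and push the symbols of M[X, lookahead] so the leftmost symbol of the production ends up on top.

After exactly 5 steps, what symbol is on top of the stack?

     Stack    Input      Action
  1  $ S      c g g g $  expand S → c S E
  2  $ E S c  c g g g $  match c
  3  $ E S    g g g $    expand S → N g
  4  $ E g N  g g g $    expand N → epsilon
  5  $ E g    g g g $    match g
Stack after step 5: $ E (top = E).

E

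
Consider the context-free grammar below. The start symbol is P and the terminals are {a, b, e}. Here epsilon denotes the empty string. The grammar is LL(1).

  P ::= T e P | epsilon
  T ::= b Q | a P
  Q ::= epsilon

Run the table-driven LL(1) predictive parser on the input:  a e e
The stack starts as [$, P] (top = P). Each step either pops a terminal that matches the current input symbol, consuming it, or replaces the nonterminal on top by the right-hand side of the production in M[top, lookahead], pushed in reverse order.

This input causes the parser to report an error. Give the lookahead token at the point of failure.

     Stack      Input    Action
  1  $ P        a e e $  expand P ::= T e P
  2  $ P e T    a e e $  expand T ::= a P
  3  $ P e P a  a e e $  match a
  4  $ P e P    e e $    expand P ::= epsilon
  5  $ P e      e e $    match e
  6  $ P        e $      expand P ::= epsilon
  7  $          e $      error: stack empty but input remains

e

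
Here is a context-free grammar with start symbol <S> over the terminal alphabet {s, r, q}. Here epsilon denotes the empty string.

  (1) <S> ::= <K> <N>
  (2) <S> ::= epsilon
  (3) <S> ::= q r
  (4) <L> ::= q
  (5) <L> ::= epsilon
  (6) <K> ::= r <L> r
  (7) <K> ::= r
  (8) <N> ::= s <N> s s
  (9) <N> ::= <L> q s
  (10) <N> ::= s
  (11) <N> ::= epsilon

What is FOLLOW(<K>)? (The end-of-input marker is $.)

FIRST(<L>) = {epsilon, q}
FIRST(<K>) = {r}
FIRST(<S>) = {epsilon, q, r}  (via <K> <N>)
FIRST(<N>) = {epsilon, q, s}  (via <L> q s)
FOLLOW(<S>) includes $ since <S> is the start symbol.
FOLLOW(<S>): <S> appears on no right-hand side. Thus FOLLOW(<S>) = {$}.
FOLLOW(<L>): in <K>::=r <L> r, <L> is followed by r with FIRST {r}; in <N>::=<L> q s, <L> is followed by q s with FIRST {q}. Thus FOLLOW(<L>) = {q, r}.
FOLLOW(<K>): in <S>::=<K> <N>, <K> is followed by <N> with FIRST {epsilon, q, s}; in <S>::=<K> <N>, the suffix after <K> is nullable, so FOLLOW(<K>) ⊇ FOLLOW(<S>) = {$}. Thus FOLLOW(<K>) = {$, q, s}.
FOLLOW(<N>): in <S>::=<K> <N>, the suffix after <N> is empty, so FOLLOW(<N>) ⊇ FOLLOW(<S>) = {$}; in <N>::=s <N> s s, <N> is followed by s s with FIRST {s}. Thus FOLLOW(<N>) = {$, s}.

{$, q, s}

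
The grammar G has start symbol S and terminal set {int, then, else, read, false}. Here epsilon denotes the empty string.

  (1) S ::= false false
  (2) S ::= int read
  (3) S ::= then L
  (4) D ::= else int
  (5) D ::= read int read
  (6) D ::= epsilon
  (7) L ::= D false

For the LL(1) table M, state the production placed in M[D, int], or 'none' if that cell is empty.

none

FIRST(S): from S::=false false we get {false}; from S::=int read we get {int}; from S::=then L we get {then}. So FIRST(S) = {false, int, then}.
FIRST(D): from D::=else int we get {else}; from D::=read int read we get {read}; from D::=epsilon we get {epsilon}. So FIRST(D) = {epsilon, else, read}.
FIRST(L): from L::=D false we get {else, false, read}. So FIRST(L) = {else, false, read}.
FOLLOW(S) includes $ since S is the start symbol.
FOLLOW(D): in L::=D false, D is followed by false with FIRST {false}. Thus FOLLOW(D) = {false}.
For D ::= else int: FIRST(else int) = {else}, so it goes in M[D, t] for t ∈ {else}.
For D ::= read int read: FIRST(read int read) = {read}, so it goes in M[D, t] for t ∈ {read}.
For D ::= epsilon: FIRST(epsilon) = {epsilon}, so it goes in M[D, t] for t ∈ {}; since epsilon ∈ FIRST, also for every t ∈ FOLLOW(D) = {false}.
None of these place a production in M[D, int].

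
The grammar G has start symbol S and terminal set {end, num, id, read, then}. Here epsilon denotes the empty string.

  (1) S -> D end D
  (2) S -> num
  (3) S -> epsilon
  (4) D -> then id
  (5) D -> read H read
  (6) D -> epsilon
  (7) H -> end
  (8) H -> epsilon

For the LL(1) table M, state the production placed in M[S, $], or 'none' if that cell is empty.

FIRST(D): from D->then id we get {then}; from D->read H read we get {read}; from D->epsilon we get {epsilon}. So FIRST(D) = {epsilon, read, then}.
FIRST(H): from H->end we get {end}; from H->epsilon we get {epsilon}. So FIRST(H) = {epsilon, end}.
FIRST(S): from S->D end D we get {end, read, then}; from S->num we get {num}; from S->epsilon we get {epsilon}. So FIRST(S) = {epsilon, end, num, read, then}.
FOLLOW(S) includes $ since S is the start symbol.
FOLLOW(S): S appears on no right-hand side. Thus FOLLOW(S) = {$}.
For S -> D end D: FIRST(D end D) = {end, read, then}, so it goes in M[S, t] for t ∈ {end, read, then}.
For S -> num: FIRST(num) = {num}, so it goes in M[S, t] for t ∈ {num}.
For S -> epsilon: FIRST(epsilon) = {epsilon}, so it goes in M[S, t] for t ∈ {}; since epsilon ∈ FIRST, also for every t ∈ FOLLOW(S) = {$}.

S -> epsilon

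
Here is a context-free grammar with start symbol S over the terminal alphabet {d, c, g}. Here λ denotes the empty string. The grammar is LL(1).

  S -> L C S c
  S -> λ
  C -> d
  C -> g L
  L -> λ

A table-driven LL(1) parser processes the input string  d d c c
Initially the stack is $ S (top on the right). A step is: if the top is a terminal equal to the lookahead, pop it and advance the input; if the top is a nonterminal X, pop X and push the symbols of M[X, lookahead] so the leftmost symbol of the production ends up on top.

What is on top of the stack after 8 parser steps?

S

step 1: stack=$ S  input=d d c c $  — expand S -> L C S c
step 2: stack=$ c S C L  input=d d c c $  — expand L -> λ
step 3: stack=$ c S C  input=d d c c $  — expand C -> d
step 4: stack=$ c S d  input=d d c c $  — match d
step 5: stack=$ c S  input=d c c $  — expand S -> L C S c
step 6: stack=$ c c S C L  input=d c c $  — expand L -> λ
step 7: stack=$ c c S C  input=d c c $  — expand C -> d
step 8: stack=$ c c S d  input=d c c $  — match d
Stack after step 8: $ c c S (top = S).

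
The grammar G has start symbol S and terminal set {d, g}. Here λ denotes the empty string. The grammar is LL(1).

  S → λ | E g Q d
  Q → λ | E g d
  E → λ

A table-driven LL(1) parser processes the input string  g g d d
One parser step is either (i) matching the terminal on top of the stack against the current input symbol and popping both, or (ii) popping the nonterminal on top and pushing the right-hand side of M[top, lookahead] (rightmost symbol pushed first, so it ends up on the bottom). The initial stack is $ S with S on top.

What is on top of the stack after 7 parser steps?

d

step 1: stack=$ S  input=g g d d $  — expand S → E g Q d
step 2: stack=$ d Q g E  input=g g d d $  — expand E → λ
step 3: stack=$ d Q g  input=g g d d $  — match g
step 4: stack=$ d Q  input=g d d $  — expand Q → E g d
step 5: stack=$ d d g E  input=g d d $  — expand E → λ
step 6: stack=$ d d g  input=g d d $  — match g
step 7: stack=$ d d  input=d d $  — match d
Stack after step 7: $ d (top = d).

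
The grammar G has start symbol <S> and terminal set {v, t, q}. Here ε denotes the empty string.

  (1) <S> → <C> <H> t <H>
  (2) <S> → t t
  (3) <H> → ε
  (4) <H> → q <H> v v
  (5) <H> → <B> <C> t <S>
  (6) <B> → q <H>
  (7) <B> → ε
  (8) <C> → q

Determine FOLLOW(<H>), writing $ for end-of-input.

FIRST(<B>): from <B>→q <H> we get {q}; from <B>→ε we get {ε}. So FIRST(<B>) = {ε, q}.
FIRST(<C>): from <C>→q we get {q}. So FIRST(<C>) = {q}.
FIRST(<S>): from <S>→<C> <H> t <H> we get {q}; from <S>→t t we get {t}. So FIRST(<S>) = {q, t}.
FIRST(<H>): from <H>→ε we get {ε}; from <H>→q <H> v v we get {q}; from <H>→<B> <C> t <S> we get {q}. So FIRST(<H>) = {ε, q}.
FOLLOW(<S>) includes $ since <S> is the start symbol.
FOLLOW(<B>): in <H>→<B> <C> t <S>, <B> is followed by <C> t <S> with FIRST {q}. Thus FOLLOW(<B>) = {q}.
FOLLOW(<C>): in <S>→<C> <H> t <H>, <C> is followed by <H> t <H> with FIRST {q, t}; in <H>→<B> <C> t <S>, <C> is followed by t <S> with FIRST {t}. Thus FOLLOW(<C>) = {q, t}.
FOLLOW(<S>): in <H>→<B> <C> t <S>, the suffix after <S> is empty, so FOLLOW(<S>) ⊇ FOLLOW(<H>) = {$, q, t, v}. Thus FOLLOW(<S>) = {$, q, t, v}.
FOLLOW(<H>): in <S>→<C> <H> t <H> (occurrence 1), <H> is followed by t <H> with FIRST {t}; in <S>→<C> <H> t <H> (occurrence 2), the suffix after <H> is empty, so FOLLOW(<H>) ⊇ FOLLOW(<S>) = {$, q, t, v}; in <H>→q <H> v v, <H> is followed by v v with FIRST {v}; in <B>→q <H>, the suffix after <H> is empty, so FOLLOW(<H>) ⊇ FOLLOW(<B>) = {q}. Thus FOLLOW(<H>) = {$, q, t, v}.

{$, q, t, v}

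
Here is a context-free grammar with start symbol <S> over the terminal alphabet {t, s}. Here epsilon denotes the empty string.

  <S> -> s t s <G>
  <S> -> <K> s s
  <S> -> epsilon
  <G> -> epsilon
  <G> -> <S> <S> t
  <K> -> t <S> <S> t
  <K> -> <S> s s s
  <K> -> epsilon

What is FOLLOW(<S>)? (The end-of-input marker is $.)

FIRST(<S>) = {epsilon, s, t}  (via <K> s s)
FIRST(<G>) = {epsilon, s, t}  (via <S> <S> t)
FIRST(<K>) = {epsilon, s, t}  (via <S> s s s)
FOLLOW(<S>) includes $ since <S> is the start symbol.
FOLLOW(<S>): in <G>-><S> <S> t (occurrence 1), <S> is followed by <S> t with FIRST {s, t}; in <G>-><S> <S> t (occurrence 2), <S> is followed by t with FIRST {t}; in <K>->t <S> <S> t (occurrence 1), <S> is followed by <S> t with FIRST {s, t}; in <K>->t <S> <S> t (occurrence 2), <S> is followed by t with FIRST {t}; in <K>-><S> s s s, <S> is followed by s s s with FIRST {s}. Thus FOLLOW(<S>) = {$, s, t}.
FOLLOW(<G>): in <S>->s t s <G>, the suffix after <G> is empty, so FOLLOW(<G>) ⊇ FOLLOW(<S>) = {$, s, t}. Thus FOLLOW(<G>) = {$, s, t}.
FOLLOW(<K>): in <S>-><K> s s, <K> is followed by s s with FIRST {s}. Thus FOLLOW(<K>) = {s}.

{$, s, t}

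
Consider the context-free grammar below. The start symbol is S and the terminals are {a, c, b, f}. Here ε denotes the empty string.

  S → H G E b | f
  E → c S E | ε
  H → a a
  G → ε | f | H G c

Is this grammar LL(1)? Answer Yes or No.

FIRST(S) = {a, f}
FIRST(E) = {ε, c}
FIRST(H) = {a}
FIRST(G) = {ε, a, f}
FOLLOW(S) = {$, b, c}
FOLLOW(E) = {b}
FOLLOW(H) = {a, b, c, f}
FOLLOW(G) = {b, c}
Each cell of M receives at most one production.

Yes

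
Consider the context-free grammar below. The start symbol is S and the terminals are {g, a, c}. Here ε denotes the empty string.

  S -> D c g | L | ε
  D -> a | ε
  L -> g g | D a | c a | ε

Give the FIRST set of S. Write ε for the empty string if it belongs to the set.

FIRST(D): from D->a we get {a}; from D->ε we get {ε}. So FIRST(D) = {ε, a}.
FIRST(L): from L->g g we get {g}; from L->D a we get {a}; from L->c a we get {c}; from L->ε we get {ε}. So FIRST(L) = {ε, a, c, g}.
FIRST(S): from S->D c g we get {a, c}; from S->L we get {ε, a, c, g}; from S->ε we get {ε}. So FIRST(S) = {ε, a, c, g}.

{ε, a, c, g}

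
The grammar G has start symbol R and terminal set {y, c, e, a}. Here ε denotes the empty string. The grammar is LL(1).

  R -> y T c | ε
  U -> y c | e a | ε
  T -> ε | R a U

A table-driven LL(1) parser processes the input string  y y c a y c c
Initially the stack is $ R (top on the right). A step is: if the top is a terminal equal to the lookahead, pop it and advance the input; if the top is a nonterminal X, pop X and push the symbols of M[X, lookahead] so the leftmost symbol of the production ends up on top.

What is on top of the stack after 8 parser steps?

U

step 1: stack=$ R  input=y y c a y c c $  — expand R -> y T c
step 2: stack=$ c T y  input=y y c a y c c $  — match y
step 3: stack=$ c T  input=y c a y c c $  — expand T -> R a U
step 4: stack=$ c U a R  input=y c a y c c $  — expand R -> y T c
step 5: stack=$ c U a c T y  input=y c a y c c $  — match y
step 6: stack=$ c U a c T  input=c a y c c $  — expand T -> ε
step 7: stack=$ c U a c  input=c a y c c $  — match c
step 8: stack=$ c U a  input=a y c c $  — match a
Stack after step 8: $ c U (top = U).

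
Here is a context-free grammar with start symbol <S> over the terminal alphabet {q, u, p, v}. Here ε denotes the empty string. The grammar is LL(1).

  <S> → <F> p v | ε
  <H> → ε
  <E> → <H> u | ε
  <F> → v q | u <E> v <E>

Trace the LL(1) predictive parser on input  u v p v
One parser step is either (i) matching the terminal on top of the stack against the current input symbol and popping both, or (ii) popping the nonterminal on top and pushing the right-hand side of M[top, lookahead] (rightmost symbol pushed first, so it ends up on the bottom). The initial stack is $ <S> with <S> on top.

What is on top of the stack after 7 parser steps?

     Stack              Input      Action
  1  $ <S>              u v p v $  expand <S> → <F> p v
  2  $ v p <F>          u v p v $  expand <F> → u <E> v <E>
  3  $ v p <E> v <E> u  u v p v $  match u
  4  $ v p <E> v <E>    v p v $    expand <E> → ε
  5  $ v p <E> v        v p v $    match v
  6  $ v p <E>          p v $      expand <E> → ε
  7  $ v p              p v $      match p
Stack after step 7: $ v (top = v).

v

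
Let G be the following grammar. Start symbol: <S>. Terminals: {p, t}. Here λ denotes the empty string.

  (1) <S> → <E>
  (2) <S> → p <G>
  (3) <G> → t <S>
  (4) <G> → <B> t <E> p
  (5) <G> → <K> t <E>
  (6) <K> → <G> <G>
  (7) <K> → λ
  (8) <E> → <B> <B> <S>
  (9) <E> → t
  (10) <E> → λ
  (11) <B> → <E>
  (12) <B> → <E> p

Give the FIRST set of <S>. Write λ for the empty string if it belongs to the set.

{λ, p, t}

FIRST(<S>) = {λ, p, t}  (via <E>)
FIRST(<G>) = {p, t}  (via <B> t <E> p, <K> t <E>)
FIRST(<K>) = {λ, p, t}  (via <G> <G>)
FIRST(<E>) = {λ, p, t}  (via <B> <B> <S>)
FIRST(<B>) = {λ, p, t}  (via <E>, <E> p)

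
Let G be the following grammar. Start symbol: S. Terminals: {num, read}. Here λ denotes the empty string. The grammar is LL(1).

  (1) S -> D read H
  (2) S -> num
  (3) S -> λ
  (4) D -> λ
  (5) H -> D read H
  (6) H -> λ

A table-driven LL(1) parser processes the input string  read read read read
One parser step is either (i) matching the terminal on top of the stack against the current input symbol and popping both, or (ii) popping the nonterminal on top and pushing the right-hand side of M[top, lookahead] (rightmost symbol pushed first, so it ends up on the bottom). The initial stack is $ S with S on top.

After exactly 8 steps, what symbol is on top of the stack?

read

     Stack       Input                  Action
  1  $ S         read read read read $  expand S -> D read H
  2  $ H read D  read read read read $  expand D -> λ
  3  $ H read    read read read read $  match read
  4  $ H         read read read $       expand H -> D read H
  5  $ H read D  read read read $       expand D -> λ
  6  $ H read    read read read $       match read
  7  $ H         read read $            expand H -> D read H
  8  $ H read D  read read $            expand D -> λ
Stack after step 8: $ H read (top = read).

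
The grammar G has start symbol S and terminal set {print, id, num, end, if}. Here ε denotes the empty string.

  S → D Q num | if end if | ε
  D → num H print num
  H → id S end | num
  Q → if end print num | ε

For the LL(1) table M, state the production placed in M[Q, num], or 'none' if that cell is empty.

Q → ε

FIRST(D): from D→num H print num we get {num}. So FIRST(D) = {num}.
FIRST(H): from H→id S end we get {id}; from H→num we get {num}. So FIRST(H) = {id, num}.
FIRST(Q): from Q→if end print num we get {if}; from Q→ε we get {ε}. So FIRST(Q) = {ε, if}.
FIRST(S): from S→D Q num we get {num}; from S→if end if we get {if}; from S→ε we get {ε}. So FIRST(S) = {ε, if, num}.
FOLLOW(S) includes $ since S is the start symbol.
FOLLOW(Q): in S→D Q num, Q is followed by num with FIRST {num}. Thus FOLLOW(Q) = {num}.
For Q → if end print num: FIRST(if end print num) = {if}, so it goes in M[Q, t] for t ∈ {if}.
For Q → ε: FIRST(ε) = {ε}, so it goes in M[Q, t] for t ∈ {}; since ε ∈ FIRST, also for every t ∈ FOLLOW(Q) = {num}.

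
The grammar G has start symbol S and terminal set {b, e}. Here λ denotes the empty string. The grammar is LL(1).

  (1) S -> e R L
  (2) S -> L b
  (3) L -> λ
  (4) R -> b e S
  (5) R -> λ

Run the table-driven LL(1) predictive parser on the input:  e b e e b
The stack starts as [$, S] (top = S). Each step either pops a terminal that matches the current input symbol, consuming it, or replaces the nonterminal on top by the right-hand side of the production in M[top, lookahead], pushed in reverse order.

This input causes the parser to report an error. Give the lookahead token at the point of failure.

$

step 1: stack=$ S  input=e b e e b $  — expand S -> e R L
step 2: stack=$ L R e  input=e b e e b $  — match e
step 3: stack=$ L R  input=b e e b $  — expand R -> b e S
step 4: stack=$ L S e b  input=b e e b $  — match b
step 5: stack=$ L S e  input=e e b $  — match e
step 6: stack=$ L S  input=e b $  — expand S -> e R L
step 7: stack=$ L L R e  input=e b $  — match e
step 8: stack=$ L L R  input=b $  — expand R -> b e S
step 9: stack=$ L L S e b  input=b $  — match b
step 10: stack=$ L L S e  input=$  — error: top is terminal e but lookahead is $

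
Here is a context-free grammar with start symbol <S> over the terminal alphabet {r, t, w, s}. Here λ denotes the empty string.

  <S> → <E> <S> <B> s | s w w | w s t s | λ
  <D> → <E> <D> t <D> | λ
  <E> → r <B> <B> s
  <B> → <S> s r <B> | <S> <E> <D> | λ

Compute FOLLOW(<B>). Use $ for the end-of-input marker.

FIRST(<E>): from <E>→r <B> <B> s we get {r}. So FIRST(<E>) = {r}.
FIRST(<S>): from <S>→<E> <S> <B> s we get {r}; from <S>→s w w we get {s}; from <S>→w s t s we get {w}; from <S>→λ we get {λ}. So FIRST(<S>) = {λ, r, s, w}.
FIRST(<D>): from <D>→<E> <D> t <D> we get {r}; from <D>→λ we get {λ}. So FIRST(<D>) = {λ, r}.
FIRST(<B>): from <B>→<S> s r <B> we get {r, s, w}; from <B>→<S> <E> <D> we get {r, s, w}; from <B>→λ we get {λ}. So FIRST(<B>) = {λ, r, s, w}.
FOLLOW(<S>) includes $ since <S> is the start symbol.
FOLLOW(<S>): in <S>→<E> <S> <B> s, <S> is followed by <B> s with FIRST {r, s, w}; in <B>→<S> s r <B>, <S> is followed by s r <B> with FIRST {s}; in <B>→<S> <E> <D>, <S> is followed by <E> <D> with FIRST {r}. Thus FOLLOW(<S>) = {$, r, s, w}.
FOLLOW(<B>): in <S>→<E> <S> <B> s, <B> is followed by s with FIRST {s}; in <E>→r <B> <B> s (occurrence 1), <B> is followed by <B> s with FIRST {r, s, w}; in <E>→r <B> <B> s (occurrence 2), <B> is followed by s with FIRST {s}; in <B>→<S> s r <B>, the suffix after <B> is empty (adds nothing new). Thus FOLLOW(<B>) = {r, s, w}.
FOLLOW(<D>): in <D>→<E> <D> t <D> (occurrence 1), <D> is followed by t <D> with FIRST {t}; in <D>→<E> <D> t <D> (occurrence 2), the suffix after <D> is empty (adds nothing new); in <B>→<S> <E> <D>, the suffix after <D> is empty, so FOLLOW(<D>) ⊇ FOLLOW(<B>) = {r, s, w}. Thus FOLLOW(<D>) = {r, s, t, w}.
FOLLOW(<E>): in <S>→<E> <S> <B> s, <E> is followed by <S> <B> s with FIRST {r, s, w}; in <D>→<E> <D> t <D>, <E> is followed by <D> t <D> with FIRST {r, t}; in <B>→<S> <E> <D>, <E> is followed by <D> with FIRST {λ, r}; in <B>→<S> <E> <D>, the suffix after <E> is nullable, so FOLLOW(<E>) ⊇ FOLLOW(<B>) = {r, s, w}. Thus FOLLOW(<E>) = {r, s, t, w}.

{r, s, w}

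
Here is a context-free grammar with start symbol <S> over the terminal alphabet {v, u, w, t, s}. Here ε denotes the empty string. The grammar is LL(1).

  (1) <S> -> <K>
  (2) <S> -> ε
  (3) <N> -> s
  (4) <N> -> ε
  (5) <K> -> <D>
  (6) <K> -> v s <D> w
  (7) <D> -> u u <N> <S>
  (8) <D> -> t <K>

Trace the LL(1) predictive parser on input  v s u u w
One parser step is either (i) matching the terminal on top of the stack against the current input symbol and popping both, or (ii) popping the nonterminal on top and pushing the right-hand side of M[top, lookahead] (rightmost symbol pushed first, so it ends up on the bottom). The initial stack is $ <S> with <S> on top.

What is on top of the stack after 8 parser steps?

     Stack            Input        Action
  1  $ <S>            v s u u w $  expand <S> -> <K>
  2  $ <K>            v s u u w $  expand <K> -> v s <D> w
  3  $ w <D> s v      v s u u w $  match v
  4  $ w <D> s        s u u w $    match s
  5  $ w <D>          u u w $      expand <D> -> u u <N> <S>
  6  $ w <S> <N> u u  u u w $      match u
  7  $ w <S> <N> u    u w $        match u
  8  $ w <S> <N>      w $          expand <N> -> ε
Stack after step 8: $ w <S> (top = <S>).

<S>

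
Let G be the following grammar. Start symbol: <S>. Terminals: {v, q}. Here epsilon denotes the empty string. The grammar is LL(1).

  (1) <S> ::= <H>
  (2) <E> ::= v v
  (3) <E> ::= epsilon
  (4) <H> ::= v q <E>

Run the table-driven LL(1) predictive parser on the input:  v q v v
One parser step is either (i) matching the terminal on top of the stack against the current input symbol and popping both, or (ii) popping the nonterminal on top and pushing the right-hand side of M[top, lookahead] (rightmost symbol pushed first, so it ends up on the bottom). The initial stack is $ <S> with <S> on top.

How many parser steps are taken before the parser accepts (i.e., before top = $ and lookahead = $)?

step 1: stack=$ <S>  input=v q v v $  — expand <S> ::= <H>
step 2: stack=$ <H>  input=v q v v $  — expand <H> ::= v q <E>
step 3: stack=$ <E> q v  input=v q v v $  — match v
step 4: stack=$ <E> q  input=q v v $  — match q
step 5: stack=$ <E>  input=v v $  — expand <E> ::= v v
step 6: stack=$ v v  input=v v $  — match v
step 7: stack=$ v  input=v $  — match v
Accept reached after 7 steps.

7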